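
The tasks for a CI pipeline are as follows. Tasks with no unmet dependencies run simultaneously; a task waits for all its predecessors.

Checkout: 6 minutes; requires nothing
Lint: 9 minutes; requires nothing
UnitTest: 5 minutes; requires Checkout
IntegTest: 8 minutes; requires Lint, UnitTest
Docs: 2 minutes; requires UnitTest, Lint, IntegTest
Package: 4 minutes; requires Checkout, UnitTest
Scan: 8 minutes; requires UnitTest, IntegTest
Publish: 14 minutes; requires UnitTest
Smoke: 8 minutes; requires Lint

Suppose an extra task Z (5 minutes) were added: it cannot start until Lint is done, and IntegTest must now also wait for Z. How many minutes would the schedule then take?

30

Originally the schedule takes 27 minutes.
With Z inserted, IntegTest now waits for max(Lint, UnitTest, Z).
New critical path: Lint→Z→IntegTest→Scan = 9+5+8+8 = 30 ⇒ 30 minutes.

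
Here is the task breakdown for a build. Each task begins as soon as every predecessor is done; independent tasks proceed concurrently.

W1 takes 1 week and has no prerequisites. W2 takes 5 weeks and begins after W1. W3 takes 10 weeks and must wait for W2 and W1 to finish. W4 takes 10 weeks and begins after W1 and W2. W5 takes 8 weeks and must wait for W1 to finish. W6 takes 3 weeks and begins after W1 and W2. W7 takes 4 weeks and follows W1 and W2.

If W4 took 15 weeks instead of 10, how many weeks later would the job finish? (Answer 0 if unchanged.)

As given, the longest chain is W1→W2→W4 = 1+5+10 = 16, so the finish is 16 weeks.
W4 lies on that path, so at 15 weeks the path becomes 21 weeks.
That remains the longest chain; total 21 weeks.
Change in finish: 21 − 16 = +5 weeks.

5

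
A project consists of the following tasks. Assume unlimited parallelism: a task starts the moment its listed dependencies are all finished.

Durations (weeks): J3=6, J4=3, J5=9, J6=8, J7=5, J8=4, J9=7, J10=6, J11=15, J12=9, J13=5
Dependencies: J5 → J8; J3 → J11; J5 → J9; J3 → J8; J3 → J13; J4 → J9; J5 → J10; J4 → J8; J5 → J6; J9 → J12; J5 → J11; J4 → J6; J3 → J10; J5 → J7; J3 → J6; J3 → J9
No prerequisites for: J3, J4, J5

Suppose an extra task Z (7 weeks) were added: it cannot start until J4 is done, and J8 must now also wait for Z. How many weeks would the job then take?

25

Originally the job takes 25 weeks.
With Z inserted, J8 now waits for max(J5, J3, J4, Z).
New critical path: J5→J9→J12 = 9+7+9 = 25 ⇒ 25 weeks.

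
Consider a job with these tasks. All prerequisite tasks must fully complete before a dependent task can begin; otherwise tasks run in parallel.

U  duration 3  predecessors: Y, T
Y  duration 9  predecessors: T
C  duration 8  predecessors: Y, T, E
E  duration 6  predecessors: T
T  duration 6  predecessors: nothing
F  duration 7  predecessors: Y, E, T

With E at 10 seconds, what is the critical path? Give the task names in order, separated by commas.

T, E, C

The binding path is T→Y→C = 6+9+8 = 23; finish at 23 seconds.
The longest path through E is only 20 seconds, so E has float 3.
New critical path: T→E→C = 6+10+8 = 24 ⇒ 24 seconds.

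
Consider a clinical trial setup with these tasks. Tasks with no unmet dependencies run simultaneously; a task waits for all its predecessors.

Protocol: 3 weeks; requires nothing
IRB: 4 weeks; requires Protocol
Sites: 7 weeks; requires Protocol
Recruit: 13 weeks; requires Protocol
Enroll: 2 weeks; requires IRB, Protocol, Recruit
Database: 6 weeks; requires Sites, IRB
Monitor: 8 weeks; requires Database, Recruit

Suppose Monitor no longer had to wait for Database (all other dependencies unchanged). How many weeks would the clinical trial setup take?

24

Before: longest chain Protocol→Sites→Database→Monitor = 3+7+6+8 = 24, finish 24.
Dropping Database→Monitor doesn't change Monitor's earliest start (16); another predecessor still binds.
After: Protocol→Recruit→Monitor = 3+13+8 = 24 → 24 weeks.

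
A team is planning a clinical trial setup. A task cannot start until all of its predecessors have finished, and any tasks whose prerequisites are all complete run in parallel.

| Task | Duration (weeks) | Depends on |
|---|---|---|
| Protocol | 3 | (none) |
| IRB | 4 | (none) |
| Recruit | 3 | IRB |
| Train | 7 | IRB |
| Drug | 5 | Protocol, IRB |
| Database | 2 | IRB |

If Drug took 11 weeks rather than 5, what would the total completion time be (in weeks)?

Baseline: IRB→Train = 4+7 = 11 → 11 weeks.
Drug has 2 weeks of float (longest path through it is 9).
Now IRB→Drug = 4+11 = 15 is longest, so the finish becomes 15 weeks.

15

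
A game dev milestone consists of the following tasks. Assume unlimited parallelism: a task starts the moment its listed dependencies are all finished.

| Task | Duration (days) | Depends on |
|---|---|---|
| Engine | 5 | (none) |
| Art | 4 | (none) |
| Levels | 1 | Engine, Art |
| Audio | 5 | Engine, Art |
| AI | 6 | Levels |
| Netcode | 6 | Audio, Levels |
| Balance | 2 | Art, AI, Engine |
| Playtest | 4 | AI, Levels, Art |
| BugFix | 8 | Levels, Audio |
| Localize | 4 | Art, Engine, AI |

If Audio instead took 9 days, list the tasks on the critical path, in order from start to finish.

Engine, Audio, BugFix

Actual critical path: Engine→Audio→BugFix = 5+5+8 = 18 ⇒ 18 days.
Since Audio is critical, the +4 change carries straight to that chain (now 22 days).
The critical path is still Engine→Audio→BugFix; finish is now 22 days.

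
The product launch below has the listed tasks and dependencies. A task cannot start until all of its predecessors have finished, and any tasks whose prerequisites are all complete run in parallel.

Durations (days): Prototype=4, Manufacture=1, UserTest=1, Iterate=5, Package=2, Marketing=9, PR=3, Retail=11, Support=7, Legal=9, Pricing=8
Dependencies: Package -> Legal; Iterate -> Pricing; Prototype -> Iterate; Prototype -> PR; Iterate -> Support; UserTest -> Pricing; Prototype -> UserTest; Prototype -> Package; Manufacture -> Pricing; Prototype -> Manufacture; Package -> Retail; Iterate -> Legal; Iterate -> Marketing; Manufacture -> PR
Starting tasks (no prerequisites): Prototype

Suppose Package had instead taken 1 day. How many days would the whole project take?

18

Critical path before the change: Prototype→Iterate→Marketing = 4+5+9 = 18 giving 18 days.
The longest path through Package is only 17 days, so Package has float 1.
That remains the longest chain; total 18 days.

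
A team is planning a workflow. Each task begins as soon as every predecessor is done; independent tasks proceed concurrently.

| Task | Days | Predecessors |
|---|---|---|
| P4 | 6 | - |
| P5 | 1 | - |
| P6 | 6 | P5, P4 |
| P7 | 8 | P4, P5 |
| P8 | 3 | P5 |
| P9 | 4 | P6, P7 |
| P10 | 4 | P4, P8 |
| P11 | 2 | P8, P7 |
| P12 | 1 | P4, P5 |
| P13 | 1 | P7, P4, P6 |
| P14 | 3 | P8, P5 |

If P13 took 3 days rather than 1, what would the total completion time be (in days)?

Actual critical path: P4→P7→P9 = 6+8+4 = 18 ⇒ 18 days.
P13 has 3 days of float (longest path through it is 15).
The critical path is still P4→P7→P9; finish is now 18 days.

18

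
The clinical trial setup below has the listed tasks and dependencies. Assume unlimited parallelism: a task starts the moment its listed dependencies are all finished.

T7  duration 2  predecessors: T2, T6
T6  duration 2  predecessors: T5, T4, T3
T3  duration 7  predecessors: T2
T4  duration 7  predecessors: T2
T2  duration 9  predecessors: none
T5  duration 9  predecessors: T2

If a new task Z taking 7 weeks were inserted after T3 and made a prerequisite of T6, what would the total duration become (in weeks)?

27

Originally the project takes 22 weeks.
With Z inserted, T6 now waits for max(T5, T4, T3, Z).
New critical path: T2→T3→Z→T6→T7 = 9+7+7+2+2 = 27 ⇒ 27 weeks.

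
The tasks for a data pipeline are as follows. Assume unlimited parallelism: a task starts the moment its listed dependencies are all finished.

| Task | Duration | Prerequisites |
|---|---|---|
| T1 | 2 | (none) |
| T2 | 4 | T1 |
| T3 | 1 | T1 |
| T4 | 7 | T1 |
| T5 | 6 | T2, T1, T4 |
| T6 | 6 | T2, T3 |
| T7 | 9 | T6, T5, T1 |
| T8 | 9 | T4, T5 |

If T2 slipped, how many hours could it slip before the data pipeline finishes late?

Critical path: T1→T4→T5→T7 = 2+7+6+9 = 24, so the finish is 24 hours.
Longest path through T2: 21 hours (earliest finish 6, latest finish 9).
Float = 24 − 21 = 3.

3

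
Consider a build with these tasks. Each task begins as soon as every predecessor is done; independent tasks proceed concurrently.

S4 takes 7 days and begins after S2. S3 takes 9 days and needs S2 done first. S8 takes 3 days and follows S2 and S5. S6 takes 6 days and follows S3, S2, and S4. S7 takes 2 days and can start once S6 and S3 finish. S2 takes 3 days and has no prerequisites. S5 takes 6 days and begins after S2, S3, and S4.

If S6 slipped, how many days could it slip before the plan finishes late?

1

S2→S3→S5→S8 = 3+9+6+3 = 21 sets the makespan at 21 days.
S6 finishes as early as 18 and must finish by 19.
Slack of S6 = 13 − 12 = 1 day.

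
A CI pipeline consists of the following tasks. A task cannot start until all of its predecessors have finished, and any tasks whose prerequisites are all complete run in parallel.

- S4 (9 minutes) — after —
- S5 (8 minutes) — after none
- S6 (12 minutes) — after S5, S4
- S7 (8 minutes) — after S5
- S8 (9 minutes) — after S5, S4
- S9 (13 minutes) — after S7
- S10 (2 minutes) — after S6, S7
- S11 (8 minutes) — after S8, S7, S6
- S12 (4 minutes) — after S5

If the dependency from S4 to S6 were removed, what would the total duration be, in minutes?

Original critical path: S4→S6→S11 = 9+12+8 = 29 ⇒ 29 minutes.
Without S4→S6, S6's earliest start moves from 9 to 8.
After: S5→S7→S9 = 8+8+13 = 29 → 29 minutes.

29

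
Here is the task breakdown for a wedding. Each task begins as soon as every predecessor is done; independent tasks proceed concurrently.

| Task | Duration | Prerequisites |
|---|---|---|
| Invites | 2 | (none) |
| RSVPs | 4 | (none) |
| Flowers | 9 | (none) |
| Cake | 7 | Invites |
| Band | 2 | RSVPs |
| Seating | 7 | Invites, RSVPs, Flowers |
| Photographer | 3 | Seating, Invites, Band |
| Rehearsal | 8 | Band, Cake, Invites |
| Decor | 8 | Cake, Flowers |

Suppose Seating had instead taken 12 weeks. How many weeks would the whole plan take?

24

Actual critical path: Flowers→Seating→Photographer = 9+7+3 = 19 ⇒ 19 weeks.
Seating lies on that path, so at 12 weeks the path becomes 24 weeks.
That remains the longest chain; total 24 weeks.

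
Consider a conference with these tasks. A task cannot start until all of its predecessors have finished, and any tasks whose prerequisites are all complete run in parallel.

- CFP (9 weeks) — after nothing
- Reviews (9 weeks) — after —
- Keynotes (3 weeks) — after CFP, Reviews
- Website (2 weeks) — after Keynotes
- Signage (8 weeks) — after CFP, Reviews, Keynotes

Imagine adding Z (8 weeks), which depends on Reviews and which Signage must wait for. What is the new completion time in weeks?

25

Originally the schedule takes 20 weeks.
With Z inserted, Signage now waits for max(CFP, Reviews, Keynotes, Z).
New critical path: Reviews→Z→Signage = 9+8+8 = 25 ⇒ 25 weeks.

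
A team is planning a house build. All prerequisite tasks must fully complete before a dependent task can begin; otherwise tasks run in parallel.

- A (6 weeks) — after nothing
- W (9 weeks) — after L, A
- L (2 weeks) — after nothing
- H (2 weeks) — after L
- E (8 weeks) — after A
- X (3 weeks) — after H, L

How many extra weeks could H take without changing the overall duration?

Critical path: A→W = 6+9 = 15, so the finish is 15 weeks.
The longest chain containing H totals 7 weeks.
Slack of H = 10 − 2 = 8 weeks.

8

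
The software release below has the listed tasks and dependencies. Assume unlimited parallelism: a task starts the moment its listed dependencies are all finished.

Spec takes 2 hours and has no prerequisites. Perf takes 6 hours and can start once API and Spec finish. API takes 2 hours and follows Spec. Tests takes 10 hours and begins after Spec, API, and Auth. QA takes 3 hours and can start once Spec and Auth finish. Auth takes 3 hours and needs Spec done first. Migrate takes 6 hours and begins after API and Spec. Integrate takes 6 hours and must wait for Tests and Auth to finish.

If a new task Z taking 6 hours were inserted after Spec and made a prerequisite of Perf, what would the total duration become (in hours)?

Originally the plan takes 21 hours.
With Z inserted, Perf now waits for max(API, Spec, Z).
New critical path: Spec→Auth→Tests→Integrate = 2+3+10+6 = 21 ⇒ 21 hours.

21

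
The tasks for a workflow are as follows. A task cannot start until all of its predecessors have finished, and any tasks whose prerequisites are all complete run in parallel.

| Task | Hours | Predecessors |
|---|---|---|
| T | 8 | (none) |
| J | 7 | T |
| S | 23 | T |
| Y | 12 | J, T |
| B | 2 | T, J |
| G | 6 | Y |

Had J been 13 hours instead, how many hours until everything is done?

The binding path is T→J→Y→G = 8+7+12+6 = 33; finish at 33 hours.
J is on the critical path; changing it to 13 makes that path 39 hours.
No other chain overtakes it, so the finish is 39 hours.

39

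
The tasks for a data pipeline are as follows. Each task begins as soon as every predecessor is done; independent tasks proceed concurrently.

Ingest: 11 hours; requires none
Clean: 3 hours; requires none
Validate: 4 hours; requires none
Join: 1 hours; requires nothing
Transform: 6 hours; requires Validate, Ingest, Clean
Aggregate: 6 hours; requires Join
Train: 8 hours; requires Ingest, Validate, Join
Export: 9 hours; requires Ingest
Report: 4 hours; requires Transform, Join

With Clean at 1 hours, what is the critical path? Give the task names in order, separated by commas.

The binding path is Ingest→Transform→Report = 11+6+4 = 21; finish at 21 hours.
Clean is off the critical path — its longest chain is 13 hours, giving 8 of slack.
The critical path is still Ingest→Transform→Report; finish is now 21 hours.

Ingest, Transform, Report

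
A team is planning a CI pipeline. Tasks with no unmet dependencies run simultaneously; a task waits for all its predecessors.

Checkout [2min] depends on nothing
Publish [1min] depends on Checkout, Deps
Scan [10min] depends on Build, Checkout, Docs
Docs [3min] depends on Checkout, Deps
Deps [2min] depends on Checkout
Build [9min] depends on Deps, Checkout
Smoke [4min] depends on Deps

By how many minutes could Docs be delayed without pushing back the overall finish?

Checkout→Deps→Build→Scan = 2+2+9+10 = 23 sets the makespan at 23 minutes.
The longest chain containing Docs totals 17 minutes.
Float = 23 − 17 = 6.

6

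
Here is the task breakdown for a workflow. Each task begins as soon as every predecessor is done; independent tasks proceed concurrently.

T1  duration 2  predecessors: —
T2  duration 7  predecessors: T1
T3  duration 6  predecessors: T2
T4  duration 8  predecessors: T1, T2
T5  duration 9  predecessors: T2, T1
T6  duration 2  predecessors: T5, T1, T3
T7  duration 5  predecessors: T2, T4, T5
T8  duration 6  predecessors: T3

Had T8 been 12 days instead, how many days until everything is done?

27

As given, the longest chain is T1→T2→T5→T7 = 2+7+9+5 = 23, so the finish is 23 days.
T8 is off the critical path — its longest chain is 21 days, giving 2 of slack.
The binding chain switches to T1→T2→T3→T8 = 2+7+6+12 = 27; finish 27 days.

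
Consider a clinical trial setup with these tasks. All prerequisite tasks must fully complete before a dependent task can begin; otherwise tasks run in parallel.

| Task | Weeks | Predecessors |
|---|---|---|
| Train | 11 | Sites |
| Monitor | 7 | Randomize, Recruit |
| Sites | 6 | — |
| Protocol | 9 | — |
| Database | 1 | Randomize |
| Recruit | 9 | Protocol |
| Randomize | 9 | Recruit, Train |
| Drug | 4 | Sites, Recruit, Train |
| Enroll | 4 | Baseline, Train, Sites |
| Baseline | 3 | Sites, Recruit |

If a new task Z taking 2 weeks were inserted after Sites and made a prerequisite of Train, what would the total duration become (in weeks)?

35

Originally the project takes 34 weeks.
With Z inserted, Train now waits for max(Sites, Z).
New critical path: Sites→Z→Train→Randomize→Monitor = 6+2+11+9+7 = 35 ⇒ 35 weeks.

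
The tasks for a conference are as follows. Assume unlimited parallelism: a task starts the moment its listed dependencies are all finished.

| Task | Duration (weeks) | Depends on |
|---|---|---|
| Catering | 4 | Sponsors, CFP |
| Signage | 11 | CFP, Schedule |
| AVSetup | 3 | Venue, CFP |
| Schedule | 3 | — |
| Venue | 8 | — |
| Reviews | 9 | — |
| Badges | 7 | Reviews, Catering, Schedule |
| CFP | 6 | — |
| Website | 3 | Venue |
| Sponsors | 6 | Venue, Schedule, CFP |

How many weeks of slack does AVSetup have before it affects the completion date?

14

Critical path: Venue→Sponsors→Catering→Badges = 8+6+4+7 = 25, so the finish is 25 weeks.
Longest path through AVSetup: 11 weeks (earliest finish 11, latest finish 25).
Float = 25 − 11 = 14.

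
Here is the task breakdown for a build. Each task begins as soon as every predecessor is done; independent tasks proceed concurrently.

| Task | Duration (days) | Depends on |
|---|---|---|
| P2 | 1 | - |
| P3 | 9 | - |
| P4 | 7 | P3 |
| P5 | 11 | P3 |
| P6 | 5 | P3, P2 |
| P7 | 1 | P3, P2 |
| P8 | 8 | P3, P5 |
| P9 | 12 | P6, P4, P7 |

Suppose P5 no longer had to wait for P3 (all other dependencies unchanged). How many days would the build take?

Original critical path: P3→P4→P9 = 9+7+12 = 28 ⇒ 28 days.
Without P3→P5, P5's earliest start moves from 9 to 0.
New critical path: P3→P4→P9 = 9+7+12 = 28 ⇒ 28 days.

28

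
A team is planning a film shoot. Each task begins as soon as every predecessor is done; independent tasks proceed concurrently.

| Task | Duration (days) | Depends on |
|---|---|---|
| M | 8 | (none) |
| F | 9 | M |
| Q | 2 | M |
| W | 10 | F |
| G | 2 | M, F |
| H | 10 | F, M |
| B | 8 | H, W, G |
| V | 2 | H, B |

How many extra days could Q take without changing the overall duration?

The longest chain is M→F→W→B→V = 8+9+10+8+2 = 37; overall finish 37 days.
Q finishes as early as 10 and must finish by 37.
So Q can slip 37 − 10 = 27 days.

27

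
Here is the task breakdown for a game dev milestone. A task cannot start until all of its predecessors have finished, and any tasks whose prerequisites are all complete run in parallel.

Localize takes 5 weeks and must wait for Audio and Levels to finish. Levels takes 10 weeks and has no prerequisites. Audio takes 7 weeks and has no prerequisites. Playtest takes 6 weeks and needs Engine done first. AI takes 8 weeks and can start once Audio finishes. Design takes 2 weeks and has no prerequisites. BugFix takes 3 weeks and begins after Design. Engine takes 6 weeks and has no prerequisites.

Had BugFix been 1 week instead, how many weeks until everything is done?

15

Critical path before the change: Levels→Localize = 10+5 = 15 giving 15 weeks.
The longest path through BugFix is only 5 weeks, so BugFix has float 10.
That remains the longest chain; total 15 weeks.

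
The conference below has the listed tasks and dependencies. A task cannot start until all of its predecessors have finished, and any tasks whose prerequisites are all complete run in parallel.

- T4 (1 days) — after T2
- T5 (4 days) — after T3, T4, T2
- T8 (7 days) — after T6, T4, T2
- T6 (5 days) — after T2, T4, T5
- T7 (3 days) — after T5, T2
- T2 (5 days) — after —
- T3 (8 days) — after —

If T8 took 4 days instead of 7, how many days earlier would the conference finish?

3

Critical path before the change: T3→T5→T6→T8 = 8+4+5+7 = 24 giving 24 days.
T8 is on the critical path; changing it to 4 makes that path 21 days.
No other chain overtakes it, so the finish is 21 days.
Change in finish: 21 − 24 = -3 days.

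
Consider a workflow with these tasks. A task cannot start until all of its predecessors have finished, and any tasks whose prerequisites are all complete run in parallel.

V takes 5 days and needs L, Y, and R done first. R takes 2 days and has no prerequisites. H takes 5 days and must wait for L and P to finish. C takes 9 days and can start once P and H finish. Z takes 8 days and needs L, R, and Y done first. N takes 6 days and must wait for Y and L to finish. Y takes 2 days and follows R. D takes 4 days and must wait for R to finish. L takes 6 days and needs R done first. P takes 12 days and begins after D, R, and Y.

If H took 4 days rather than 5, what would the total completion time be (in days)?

Critical path before the change: R→D→P→H→C = 2+4+12+5+9 = 32 giving 32 days.
H is on the critical path; changing it to 4 makes that path 31 days.
No other chain overtakes it, so the finish is 31 days.

31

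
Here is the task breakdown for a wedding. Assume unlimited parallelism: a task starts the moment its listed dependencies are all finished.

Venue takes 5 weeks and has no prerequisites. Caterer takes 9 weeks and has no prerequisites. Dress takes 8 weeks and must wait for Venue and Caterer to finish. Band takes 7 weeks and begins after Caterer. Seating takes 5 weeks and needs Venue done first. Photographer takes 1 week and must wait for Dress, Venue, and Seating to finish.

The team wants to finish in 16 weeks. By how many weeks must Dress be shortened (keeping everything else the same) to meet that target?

Current finish: 18 weeks; target: 16.
Dress is on every critical path, so each week cut from Dress cuts the finish by one (this holds down to a finish of 16).
Need 18 − 16 = 2 weeks off Dress → Dress becomes 6 weeks, finish becomes 16.

2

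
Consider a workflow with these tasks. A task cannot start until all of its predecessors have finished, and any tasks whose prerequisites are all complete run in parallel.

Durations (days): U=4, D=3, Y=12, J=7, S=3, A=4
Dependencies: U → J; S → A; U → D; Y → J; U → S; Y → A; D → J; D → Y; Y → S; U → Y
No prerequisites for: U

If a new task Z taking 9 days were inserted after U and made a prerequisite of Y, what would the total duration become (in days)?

Originally the job takes 26 days.
With Z inserted, Y now waits for max(U, D, Z).
New critical path: U→Z→Y→J = 4+9+12+7 = 32 ⇒ 32 days.

32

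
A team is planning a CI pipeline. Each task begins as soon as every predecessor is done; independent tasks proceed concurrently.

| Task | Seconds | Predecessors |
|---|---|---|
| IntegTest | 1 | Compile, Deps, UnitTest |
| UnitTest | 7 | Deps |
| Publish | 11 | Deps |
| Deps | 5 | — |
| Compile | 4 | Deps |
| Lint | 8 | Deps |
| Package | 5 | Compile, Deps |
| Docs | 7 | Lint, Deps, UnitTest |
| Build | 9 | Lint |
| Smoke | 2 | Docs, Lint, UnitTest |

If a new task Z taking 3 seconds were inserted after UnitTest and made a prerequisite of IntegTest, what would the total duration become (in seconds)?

22

Originally the plan takes 22 seconds.
With Z inserted, IntegTest now waits for max(Compile, Deps, UnitTest, Z).
New critical path: Deps→Lint→Build = 5+8+9 = 22 ⇒ 22 seconds.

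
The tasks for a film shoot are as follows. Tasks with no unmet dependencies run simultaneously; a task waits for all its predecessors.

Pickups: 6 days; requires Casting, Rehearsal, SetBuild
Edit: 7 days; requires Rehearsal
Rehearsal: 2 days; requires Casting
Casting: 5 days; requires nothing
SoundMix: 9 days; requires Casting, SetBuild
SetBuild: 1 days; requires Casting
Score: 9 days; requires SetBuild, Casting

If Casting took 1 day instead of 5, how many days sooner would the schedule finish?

4

As given, the longest chain is Casting→SetBuild→Score = 5+1+9 = 15, so the finish is 15 days.
Casting is on the critical path; changing it to 1 makes that path 11 days.
The critical path is still Casting→SetBuild→Score; finish is now 11 days.
Change in finish: 11 − 15 = -4 days.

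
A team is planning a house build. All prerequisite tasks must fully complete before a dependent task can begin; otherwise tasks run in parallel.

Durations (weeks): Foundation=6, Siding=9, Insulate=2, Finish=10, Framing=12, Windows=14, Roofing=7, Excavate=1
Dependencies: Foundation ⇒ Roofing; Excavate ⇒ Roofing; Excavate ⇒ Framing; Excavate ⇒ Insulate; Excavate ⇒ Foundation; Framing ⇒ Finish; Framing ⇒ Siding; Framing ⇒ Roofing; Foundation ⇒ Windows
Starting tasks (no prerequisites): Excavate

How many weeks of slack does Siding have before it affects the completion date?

1

Excavate→Framing→Finish = 1+12+10 = 23 sets the makespan at 23 weeks.
Siding finishes as early as 22 and must finish by 23.
Float = 23 − 22 = 1.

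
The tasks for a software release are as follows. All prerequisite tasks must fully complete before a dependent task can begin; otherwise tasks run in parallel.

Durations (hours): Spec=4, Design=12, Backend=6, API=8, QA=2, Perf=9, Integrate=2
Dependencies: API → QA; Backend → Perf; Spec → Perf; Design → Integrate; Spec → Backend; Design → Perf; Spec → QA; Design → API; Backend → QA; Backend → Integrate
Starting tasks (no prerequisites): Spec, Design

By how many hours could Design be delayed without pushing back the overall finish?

0

Design→API→QA = 12+8+2 = 22 sets the makespan at 22 hours.
The longest chain containing Design totals 22 hours.
Slack of Design = 0 − 0 = 0 hours.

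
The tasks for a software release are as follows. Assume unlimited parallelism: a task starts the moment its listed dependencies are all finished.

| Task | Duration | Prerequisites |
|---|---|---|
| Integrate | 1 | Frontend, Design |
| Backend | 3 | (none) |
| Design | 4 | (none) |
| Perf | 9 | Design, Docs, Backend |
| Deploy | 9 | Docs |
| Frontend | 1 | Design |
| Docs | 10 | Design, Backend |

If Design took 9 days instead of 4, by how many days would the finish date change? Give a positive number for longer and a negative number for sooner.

5

As given, the longest chain is Design→Docs→Deploy = 4+10+9 = 23, so the finish is 23 days.
Design lies on that path, so at 9 days the path becomes 28 days.
The critical path is still Design→Docs→Deploy; finish is now 28 days.
Change in finish: 28 − 23 = +5 days.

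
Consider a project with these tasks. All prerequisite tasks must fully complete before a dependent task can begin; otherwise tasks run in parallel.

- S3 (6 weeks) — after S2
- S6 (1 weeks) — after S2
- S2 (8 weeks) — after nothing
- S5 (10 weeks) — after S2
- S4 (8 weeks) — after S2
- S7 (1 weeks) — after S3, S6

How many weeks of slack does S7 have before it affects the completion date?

3

The longest chain is S2→S5 = 8+10 = 18; overall finish 18 weeks.
S7 finishes as early as 15 and must finish by 18.
Float = 18 − 15 = 3.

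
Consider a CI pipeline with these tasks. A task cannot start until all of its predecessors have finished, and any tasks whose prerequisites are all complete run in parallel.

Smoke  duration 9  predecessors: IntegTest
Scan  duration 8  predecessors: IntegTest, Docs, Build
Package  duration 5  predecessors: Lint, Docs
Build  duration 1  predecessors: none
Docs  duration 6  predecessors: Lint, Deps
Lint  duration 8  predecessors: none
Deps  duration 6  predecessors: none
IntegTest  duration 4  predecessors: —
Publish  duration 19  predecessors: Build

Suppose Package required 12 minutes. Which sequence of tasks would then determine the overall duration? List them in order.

Lint, Docs, Package

Critical path before the change: Lint→Docs→Scan = 8+6+8 = 22 giving 22 minutes.
Package has 3 minutes of float (longest path through it is 19).
Now Lint→Docs→Package = 8+6+12 = 26 is longest, so the finish becomes 26 minutes.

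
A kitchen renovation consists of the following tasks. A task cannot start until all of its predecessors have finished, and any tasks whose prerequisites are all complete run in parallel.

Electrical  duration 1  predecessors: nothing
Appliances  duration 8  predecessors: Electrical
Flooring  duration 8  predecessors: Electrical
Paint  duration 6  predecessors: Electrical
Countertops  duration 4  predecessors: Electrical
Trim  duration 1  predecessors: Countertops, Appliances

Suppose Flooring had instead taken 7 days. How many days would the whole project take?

10

Critical path before the change: Electrical→Appliances→Trim = 1+8+1 = 10 giving 10 days.
The longest path through Flooring is only 9 days, so Flooring has float 1.
No other chain overtakes it, so the finish is 10 days.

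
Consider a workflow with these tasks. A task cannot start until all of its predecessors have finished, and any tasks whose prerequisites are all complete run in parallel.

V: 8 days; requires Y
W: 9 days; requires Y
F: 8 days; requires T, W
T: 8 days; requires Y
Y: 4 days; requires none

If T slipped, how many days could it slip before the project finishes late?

The longest chain is Y→W→F = 4+9+8 = 21; overall finish 21 days.
Longest path through T: 20 days (earliest finish 12, latest finish 13).
Float = 21 − 20 = 1.

1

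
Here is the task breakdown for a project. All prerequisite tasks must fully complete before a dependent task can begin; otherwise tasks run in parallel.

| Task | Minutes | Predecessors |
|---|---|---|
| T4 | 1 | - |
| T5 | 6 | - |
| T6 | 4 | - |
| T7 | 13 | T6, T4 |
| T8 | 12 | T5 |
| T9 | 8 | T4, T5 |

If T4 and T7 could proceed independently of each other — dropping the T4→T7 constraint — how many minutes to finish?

Original critical path: T5→T8 = 6+12 = 18 ⇒ 18 minutes.
Dropping T4→T7 doesn't change T7's earliest start (4); another predecessor still binds.
After: T5→T8 = 6+12 = 18 → 18 minutes.

18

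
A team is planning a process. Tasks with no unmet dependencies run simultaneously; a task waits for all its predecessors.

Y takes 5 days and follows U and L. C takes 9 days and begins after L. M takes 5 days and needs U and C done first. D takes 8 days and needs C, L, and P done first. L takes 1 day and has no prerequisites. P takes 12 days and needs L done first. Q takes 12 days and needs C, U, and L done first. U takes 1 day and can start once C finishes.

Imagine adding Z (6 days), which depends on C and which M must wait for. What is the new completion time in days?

Originally the process takes 23 days.
With Z inserted, M now waits for max(U, C, Z).
New critical path: L→C→U→Q = 1+9+1+12 = 23 ⇒ 23 days.

23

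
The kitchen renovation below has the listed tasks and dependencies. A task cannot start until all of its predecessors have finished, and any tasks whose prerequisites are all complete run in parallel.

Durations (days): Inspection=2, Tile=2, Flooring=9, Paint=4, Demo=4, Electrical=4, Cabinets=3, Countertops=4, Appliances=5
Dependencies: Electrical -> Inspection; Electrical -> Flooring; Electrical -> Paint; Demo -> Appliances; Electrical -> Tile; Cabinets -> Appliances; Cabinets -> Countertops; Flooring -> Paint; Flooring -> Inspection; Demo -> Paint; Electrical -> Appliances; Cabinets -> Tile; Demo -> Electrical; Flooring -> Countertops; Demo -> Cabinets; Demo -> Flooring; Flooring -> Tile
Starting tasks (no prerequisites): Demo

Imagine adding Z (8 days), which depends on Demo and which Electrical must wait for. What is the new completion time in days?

Originally the schedule takes 21 days.
With Z inserted, Electrical now waits for max(Demo, Z).
New critical path: Demo→Z→Electrical→Flooring→Countertops = 4+8+4+9+4 = 29 ⇒ 29 days.

29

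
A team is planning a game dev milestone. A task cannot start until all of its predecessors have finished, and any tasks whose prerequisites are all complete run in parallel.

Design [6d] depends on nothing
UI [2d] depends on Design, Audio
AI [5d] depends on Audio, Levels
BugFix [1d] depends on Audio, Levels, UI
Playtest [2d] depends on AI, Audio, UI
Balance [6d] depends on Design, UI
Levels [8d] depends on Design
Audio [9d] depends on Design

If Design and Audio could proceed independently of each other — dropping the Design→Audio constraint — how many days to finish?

Before: longest chain Design→Audio→UI→Balance = 6+9+2+6 = 23, finish 23.
Without Design→Audio, Audio's earliest start moves from 6 to 0.
New critical path: Design→Levels→AI→Playtest = 6+8+5+2 = 21 ⇒ 21 days.

21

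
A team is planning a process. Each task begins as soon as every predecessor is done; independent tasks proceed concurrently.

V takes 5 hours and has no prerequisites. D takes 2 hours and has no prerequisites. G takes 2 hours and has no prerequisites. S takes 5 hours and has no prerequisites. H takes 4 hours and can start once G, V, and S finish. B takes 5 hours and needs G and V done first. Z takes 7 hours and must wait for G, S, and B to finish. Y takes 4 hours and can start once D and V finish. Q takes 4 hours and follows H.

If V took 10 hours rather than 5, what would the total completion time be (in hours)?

Actual critical path: V→B→Z = 5+5+7 = 17 ⇒ 17 hours.
Since V is critical, the +5 change carries straight to that chain (now 22 hours).
No other chain overtakes it, so the finish is 22 hours.

22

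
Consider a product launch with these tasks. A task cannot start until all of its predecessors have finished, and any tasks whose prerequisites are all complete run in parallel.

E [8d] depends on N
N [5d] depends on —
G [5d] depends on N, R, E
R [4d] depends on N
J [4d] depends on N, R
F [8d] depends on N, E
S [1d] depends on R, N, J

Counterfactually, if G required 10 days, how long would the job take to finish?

As given, the longest chain is N→E→F = 5+8+8 = 21, so the finish is 21 days.
The longest path through G is only 18 days, so G has float 3.
The binding chain switches to N→E→G = 5+8+10 = 23; finish 23 days.

23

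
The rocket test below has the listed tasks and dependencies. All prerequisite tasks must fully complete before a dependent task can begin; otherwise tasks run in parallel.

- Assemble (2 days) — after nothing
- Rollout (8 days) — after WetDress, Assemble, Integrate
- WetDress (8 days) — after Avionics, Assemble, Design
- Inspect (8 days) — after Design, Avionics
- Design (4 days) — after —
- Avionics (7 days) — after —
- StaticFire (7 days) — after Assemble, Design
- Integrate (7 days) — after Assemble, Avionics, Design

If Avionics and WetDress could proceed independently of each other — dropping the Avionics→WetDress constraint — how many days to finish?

Original critical path: Avionics→WetDress→Rollout = 7+8+8 = 23 ⇒ 23 days.
Without Avionics→WetDress, WetDress's earliest start moves from 7 to 4.
New critical path: Avionics→Integrate→Rollout = 7+7+8 = 22 ⇒ 22 days.

22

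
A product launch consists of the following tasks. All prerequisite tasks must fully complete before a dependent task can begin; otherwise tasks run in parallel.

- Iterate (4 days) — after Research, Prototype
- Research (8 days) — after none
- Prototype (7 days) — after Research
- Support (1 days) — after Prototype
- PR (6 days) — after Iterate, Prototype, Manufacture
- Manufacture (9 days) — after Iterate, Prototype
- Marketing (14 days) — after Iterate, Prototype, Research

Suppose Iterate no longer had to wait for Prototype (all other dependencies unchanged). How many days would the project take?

Before: longest chain Research→Prototype→Iterate→Manufacture→PR = 8+7+4+9+6 = 34, finish 34.
Without Prototype→Iterate, Iterate's earliest start moves from 15 to 8.
After: Research→Prototype→Manufacture→PR = 8+7+9+6 = 30 → 30 days.

30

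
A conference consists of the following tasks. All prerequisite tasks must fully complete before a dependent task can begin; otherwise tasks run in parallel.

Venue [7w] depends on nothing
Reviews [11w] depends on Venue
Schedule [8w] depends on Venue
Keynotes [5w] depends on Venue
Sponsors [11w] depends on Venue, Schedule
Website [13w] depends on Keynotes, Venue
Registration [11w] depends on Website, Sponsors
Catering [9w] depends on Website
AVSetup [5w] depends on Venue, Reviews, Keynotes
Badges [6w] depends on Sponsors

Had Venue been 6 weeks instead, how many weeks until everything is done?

As given, the longest chain is Venue→Schedule→Sponsors→Registration = 7+8+11+11 = 37, so the finish is 37 weeks.
Venue lies on that path, so at 6 weeks the path becomes 36 weeks.
The critical path is still Venue→Schedule→Sponsors→Registration; finish is now 36 weeks.

36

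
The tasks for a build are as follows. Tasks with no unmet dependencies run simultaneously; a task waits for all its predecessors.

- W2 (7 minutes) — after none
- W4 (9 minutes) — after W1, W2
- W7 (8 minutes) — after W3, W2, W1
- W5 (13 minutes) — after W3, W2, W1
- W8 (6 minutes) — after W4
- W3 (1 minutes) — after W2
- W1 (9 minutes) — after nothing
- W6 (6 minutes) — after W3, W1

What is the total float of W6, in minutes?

9

The longest chain is W1→W4→W8 = 9+9+6 = 24; overall finish 24 minutes.
W6 finishes as early as 15 and must finish by 24.
Slack of W6 = 18 − 9 = 9 minutes.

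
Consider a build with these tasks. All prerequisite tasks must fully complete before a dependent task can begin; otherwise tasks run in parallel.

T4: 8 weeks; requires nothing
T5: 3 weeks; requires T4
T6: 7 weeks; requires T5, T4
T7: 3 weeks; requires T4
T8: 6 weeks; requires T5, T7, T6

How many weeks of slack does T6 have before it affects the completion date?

0

Critical path: T4→T5→T6→T8 = 8+3+7+6 = 24, so the finish is 24 weeks.
Longest path through T6: 24 weeks (earliest finish 18, latest finish 18).
So T6 can slip 18 − 18 = 0 weeks.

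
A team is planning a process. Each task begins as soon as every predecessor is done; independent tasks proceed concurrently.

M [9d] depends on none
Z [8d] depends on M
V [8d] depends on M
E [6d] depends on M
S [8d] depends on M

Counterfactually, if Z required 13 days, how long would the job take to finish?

The binding path is M→Z = 9+8 = 17; finish at 17 days.
Since Z is critical, the +5 change carries straight to that chain (now 22 days).
No other chain overtakes it, so the finish is 22 days.

22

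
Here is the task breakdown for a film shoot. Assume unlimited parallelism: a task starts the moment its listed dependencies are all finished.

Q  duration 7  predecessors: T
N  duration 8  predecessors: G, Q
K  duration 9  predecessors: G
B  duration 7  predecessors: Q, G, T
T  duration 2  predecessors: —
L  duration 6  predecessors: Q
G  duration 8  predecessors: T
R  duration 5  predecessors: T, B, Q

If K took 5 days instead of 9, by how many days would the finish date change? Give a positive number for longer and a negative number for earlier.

The binding path is T→G→B→R = 2+8+7+5 = 22; finish at 22 days.
K is off the critical path — its longest chain is 19 days, giving 3 of slack.
That remains the longest chain; total 22 days.
Change in finish: 22 − 22 = +0 days.

0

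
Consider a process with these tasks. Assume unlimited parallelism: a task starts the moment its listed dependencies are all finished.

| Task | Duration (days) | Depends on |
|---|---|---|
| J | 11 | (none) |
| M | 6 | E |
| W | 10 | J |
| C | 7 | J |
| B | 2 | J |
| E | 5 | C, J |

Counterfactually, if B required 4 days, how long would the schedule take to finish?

29

Baseline: J→C→E→M = 11+7+5+6 = 29 → 29 days.
The longest path through B is only 13 days, so B has float 16.
No other chain overtakes it, so the finish is 29 days.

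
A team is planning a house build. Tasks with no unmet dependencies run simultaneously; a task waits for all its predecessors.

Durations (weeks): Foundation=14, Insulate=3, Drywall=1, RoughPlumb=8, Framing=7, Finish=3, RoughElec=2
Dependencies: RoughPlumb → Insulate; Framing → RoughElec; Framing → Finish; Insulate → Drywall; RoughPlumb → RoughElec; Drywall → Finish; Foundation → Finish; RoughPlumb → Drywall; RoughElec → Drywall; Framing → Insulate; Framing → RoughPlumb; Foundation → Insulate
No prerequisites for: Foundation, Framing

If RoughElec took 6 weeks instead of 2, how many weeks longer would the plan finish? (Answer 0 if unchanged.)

3

As given, the longest chain is Framing→RoughPlumb→Insulate→Drywall→Finish = 7+8+3+1+3 = 22, so the finish is 22 weeks.
RoughElec has 1 week of float (longest path through it is 21).
New critical path: Framing→RoughPlumb→RoughElec→Drywall→Finish = 7+8+6+1+3 = 25 ⇒ 25 weeks.
Change in finish: 25 − 22 = +3 weeks.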